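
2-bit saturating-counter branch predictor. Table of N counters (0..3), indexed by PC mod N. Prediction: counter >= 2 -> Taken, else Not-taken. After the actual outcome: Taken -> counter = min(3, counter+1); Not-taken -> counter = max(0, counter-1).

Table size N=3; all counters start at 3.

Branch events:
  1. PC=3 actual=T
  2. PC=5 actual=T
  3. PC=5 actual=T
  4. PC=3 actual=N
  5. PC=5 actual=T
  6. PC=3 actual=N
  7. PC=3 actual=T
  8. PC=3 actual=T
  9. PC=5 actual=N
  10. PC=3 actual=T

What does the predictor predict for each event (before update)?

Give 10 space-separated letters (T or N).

Ev 1: PC=3 idx=0 pred=T actual=T -> ctr[0]=3
Ev 2: PC=5 idx=2 pred=T actual=T -> ctr[2]=3
Ev 3: PC=5 idx=2 pred=T actual=T -> ctr[2]=3
Ev 4: PC=3 idx=0 pred=T actual=N -> ctr[0]=2
Ev 5: PC=5 idx=2 pred=T actual=T -> ctr[2]=3
Ev 6: PC=3 idx=0 pred=T actual=N -> ctr[0]=1
Ev 7: PC=3 idx=0 pred=N actual=T -> ctr[0]=2
Ev 8: PC=3 idx=0 pred=T actual=T -> ctr[0]=3
Ev 9: PC=5 idx=2 pred=T actual=N -> ctr[2]=2
Ev 10: PC=3 idx=0 pred=T actual=T -> ctr[0]=3

Answer: T T T T T T N T T T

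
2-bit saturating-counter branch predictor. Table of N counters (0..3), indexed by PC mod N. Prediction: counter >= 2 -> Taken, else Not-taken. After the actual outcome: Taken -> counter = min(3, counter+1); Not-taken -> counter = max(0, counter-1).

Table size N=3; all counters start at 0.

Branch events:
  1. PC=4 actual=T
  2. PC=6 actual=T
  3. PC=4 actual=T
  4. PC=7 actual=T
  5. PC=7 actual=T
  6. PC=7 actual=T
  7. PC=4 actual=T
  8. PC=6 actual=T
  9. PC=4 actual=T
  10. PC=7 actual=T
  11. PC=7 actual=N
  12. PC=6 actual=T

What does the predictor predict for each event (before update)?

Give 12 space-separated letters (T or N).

Answer: N N N T T T T N T T T T

Derivation:
Ev 1: PC=4 idx=1 pred=N actual=T -> ctr[1]=1
Ev 2: PC=6 idx=0 pred=N actual=T -> ctr[0]=1
Ev 3: PC=4 idx=1 pred=N actual=T -> ctr[1]=2
Ev 4: PC=7 idx=1 pred=T actual=T -> ctr[1]=3
Ev 5: PC=7 idx=1 pred=T actual=T -> ctr[1]=3
Ev 6: PC=7 idx=1 pred=T actual=T -> ctr[1]=3
Ev 7: PC=4 idx=1 pred=T actual=T -> ctr[1]=3
Ev 8: PC=6 idx=0 pred=N actual=T -> ctr[0]=2
Ev 9: PC=4 idx=1 pred=T actual=T -> ctr[1]=3
Ev 10: PC=7 idx=1 pred=T actual=T -> ctr[1]=3
Ev 11: PC=7 idx=1 pred=T actual=N -> ctr[1]=2
Ev 12: PC=6 idx=0 pred=T actual=T -> ctr[0]=3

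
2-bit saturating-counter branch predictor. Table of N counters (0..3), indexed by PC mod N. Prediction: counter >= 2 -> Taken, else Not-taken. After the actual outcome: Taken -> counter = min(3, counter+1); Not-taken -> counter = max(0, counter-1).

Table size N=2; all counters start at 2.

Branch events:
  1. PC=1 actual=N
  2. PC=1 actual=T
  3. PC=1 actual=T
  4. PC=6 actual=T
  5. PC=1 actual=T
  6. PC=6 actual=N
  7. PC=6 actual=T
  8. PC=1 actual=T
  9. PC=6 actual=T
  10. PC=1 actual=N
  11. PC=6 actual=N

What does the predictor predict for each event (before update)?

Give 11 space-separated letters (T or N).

Answer: T N T T T T T T T T T

Derivation:
Ev 1: PC=1 idx=1 pred=T actual=N -> ctr[1]=1
Ev 2: PC=1 idx=1 pred=N actual=T -> ctr[1]=2
Ev 3: PC=1 idx=1 pred=T actual=T -> ctr[1]=3
Ev 4: PC=6 idx=0 pred=T actual=T -> ctr[0]=3
Ev 5: PC=1 idx=1 pred=T actual=T -> ctr[1]=3
Ev 6: PC=6 idx=0 pred=T actual=N -> ctr[0]=2
Ev 7: PC=6 idx=0 pred=T actual=T -> ctr[0]=3
Ev 8: PC=1 idx=1 pred=T actual=T -> ctr[1]=3
Ev 9: PC=6 idx=0 pred=T actual=T -> ctr[0]=3
Ev 10: PC=1 idx=1 pred=T actual=N -> ctr[1]=2
Ev 11: PC=6 idx=0 pred=T actual=N -> ctr[0]=2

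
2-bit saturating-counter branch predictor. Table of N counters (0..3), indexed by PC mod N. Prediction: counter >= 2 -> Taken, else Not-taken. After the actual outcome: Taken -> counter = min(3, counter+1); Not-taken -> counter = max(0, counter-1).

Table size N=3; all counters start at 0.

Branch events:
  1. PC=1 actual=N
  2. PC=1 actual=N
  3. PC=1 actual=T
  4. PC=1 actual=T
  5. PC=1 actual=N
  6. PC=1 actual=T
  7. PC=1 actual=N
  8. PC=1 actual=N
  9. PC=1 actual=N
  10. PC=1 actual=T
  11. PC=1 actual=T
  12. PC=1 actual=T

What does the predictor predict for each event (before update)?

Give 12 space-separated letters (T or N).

Answer: N N N N T N T N N N N T

Derivation:
Ev 1: PC=1 idx=1 pred=N actual=N -> ctr[1]=0
Ev 2: PC=1 idx=1 pred=N actual=N -> ctr[1]=0
Ev 3: PC=1 idx=1 pred=N actual=T -> ctr[1]=1
Ev 4: PC=1 idx=1 pred=N actual=T -> ctr[1]=2
Ev 5: PC=1 idx=1 pred=T actual=N -> ctr[1]=1
Ev 6: PC=1 idx=1 pred=N actual=T -> ctr[1]=2
Ev 7: PC=1 idx=1 pred=T actual=N -> ctr[1]=1
Ev 8: PC=1 idx=1 pred=N actual=N -> ctr[1]=0
Ev 9: PC=1 idx=1 pred=N actual=N -> ctr[1]=0
Ev 10: PC=1 idx=1 pred=N actual=T -> ctr[1]=1
Ev 11: PC=1 idx=1 pred=N actual=T -> ctr[1]=2
Ev 12: PC=1 idx=1 pred=T actual=T -> ctr[1]=3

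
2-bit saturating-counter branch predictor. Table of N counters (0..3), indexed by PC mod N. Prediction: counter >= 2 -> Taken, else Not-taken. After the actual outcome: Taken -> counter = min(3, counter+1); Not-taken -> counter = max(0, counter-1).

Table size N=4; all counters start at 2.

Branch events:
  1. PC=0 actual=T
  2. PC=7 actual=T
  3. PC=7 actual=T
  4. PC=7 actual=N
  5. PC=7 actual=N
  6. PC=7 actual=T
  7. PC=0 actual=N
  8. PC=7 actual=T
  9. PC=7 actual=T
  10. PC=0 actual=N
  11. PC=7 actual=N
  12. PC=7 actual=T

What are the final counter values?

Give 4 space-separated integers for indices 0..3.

Answer: 1 2 2 3

Derivation:
Ev 1: PC=0 idx=0 pred=T actual=T -> ctr[0]=3
Ev 2: PC=7 idx=3 pred=T actual=T -> ctr[3]=3
Ev 3: PC=7 idx=3 pred=T actual=T -> ctr[3]=3
Ev 4: PC=7 idx=3 pred=T actual=N -> ctr[3]=2
Ev 5: PC=7 idx=3 pred=T actual=N -> ctr[3]=1
Ev 6: PC=7 idx=3 pred=N actual=T -> ctr[3]=2
Ev 7: PC=0 idx=0 pred=T actual=N -> ctr[0]=2
Ev 8: PC=7 idx=3 pred=T actual=T -> ctr[3]=3
Ev 9: PC=7 idx=3 pred=T actual=T -> ctr[3]=3
Ev 10: PC=0 idx=0 pred=T actual=N -> ctr[0]=1
Ev 11: PC=7 idx=3 pred=T actual=N -> ctr[3]=2
Ev 12: PC=7 idx=3 pred=T actual=T -> ctr[3]=3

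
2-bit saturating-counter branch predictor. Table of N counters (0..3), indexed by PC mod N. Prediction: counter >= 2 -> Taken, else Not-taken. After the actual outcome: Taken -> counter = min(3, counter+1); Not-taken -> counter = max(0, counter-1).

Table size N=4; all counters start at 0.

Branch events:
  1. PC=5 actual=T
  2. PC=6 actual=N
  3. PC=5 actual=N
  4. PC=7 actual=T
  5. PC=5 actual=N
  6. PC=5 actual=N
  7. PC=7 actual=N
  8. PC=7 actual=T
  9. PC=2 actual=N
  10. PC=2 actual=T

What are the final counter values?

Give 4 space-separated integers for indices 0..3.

Answer: 0 0 1 1

Derivation:
Ev 1: PC=5 idx=1 pred=N actual=T -> ctr[1]=1
Ev 2: PC=6 idx=2 pred=N actual=N -> ctr[2]=0
Ev 3: PC=5 idx=1 pred=N actual=N -> ctr[1]=0
Ev 4: PC=7 idx=3 pred=N actual=T -> ctr[3]=1
Ev 5: PC=5 idx=1 pred=N actual=N -> ctr[1]=0
Ev 6: PC=5 idx=1 pred=N actual=N -> ctr[1]=0
Ev 7: PC=7 idx=3 pred=N actual=N -> ctr[3]=0
Ev 8: PC=7 idx=3 pred=N actual=T -> ctr[3]=1
Ev 9: PC=2 idx=2 pred=N actual=N -> ctr[2]=0
Ev 10: PC=2 idx=2 pred=N actual=T -> ctr[2]=1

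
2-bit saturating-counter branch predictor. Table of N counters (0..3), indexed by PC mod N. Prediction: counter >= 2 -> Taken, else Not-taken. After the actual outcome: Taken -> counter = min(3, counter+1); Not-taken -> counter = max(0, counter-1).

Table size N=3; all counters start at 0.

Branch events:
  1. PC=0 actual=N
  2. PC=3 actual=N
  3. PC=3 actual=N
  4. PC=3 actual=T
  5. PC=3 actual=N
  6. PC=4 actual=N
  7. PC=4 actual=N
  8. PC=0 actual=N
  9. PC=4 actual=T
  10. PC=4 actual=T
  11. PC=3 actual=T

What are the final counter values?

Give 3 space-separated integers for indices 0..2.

Ev 1: PC=0 idx=0 pred=N actual=N -> ctr[0]=0
Ev 2: PC=3 idx=0 pred=N actual=N -> ctr[0]=0
Ev 3: PC=3 idx=0 pred=N actual=N -> ctr[0]=0
Ev 4: PC=3 idx=0 pred=N actual=T -> ctr[0]=1
Ev 5: PC=3 idx=0 pred=N actual=N -> ctr[0]=0
Ev 6: PC=4 idx=1 pred=N actual=N -> ctr[1]=0
Ev 7: PC=4 idx=1 pred=N actual=N -> ctr[1]=0
Ev 8: PC=0 idx=0 pred=N actual=N -> ctr[0]=0
Ev 9: PC=4 idx=1 pred=N actual=T -> ctr[1]=1
Ev 10: PC=4 idx=1 pred=N actual=T -> ctr[1]=2
Ev 11: PC=3 idx=0 pred=N actual=T -> ctr[0]=1

Answer: 1 2 0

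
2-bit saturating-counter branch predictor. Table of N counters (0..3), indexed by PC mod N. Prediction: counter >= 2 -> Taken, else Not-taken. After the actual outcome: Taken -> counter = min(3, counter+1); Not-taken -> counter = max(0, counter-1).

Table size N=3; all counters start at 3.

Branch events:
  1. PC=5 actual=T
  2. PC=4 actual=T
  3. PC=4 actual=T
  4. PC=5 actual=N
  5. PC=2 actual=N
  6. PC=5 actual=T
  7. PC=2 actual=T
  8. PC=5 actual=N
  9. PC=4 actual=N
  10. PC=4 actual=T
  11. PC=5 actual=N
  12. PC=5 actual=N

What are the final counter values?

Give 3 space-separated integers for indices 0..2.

Answer: 3 3 0

Derivation:
Ev 1: PC=5 idx=2 pred=T actual=T -> ctr[2]=3
Ev 2: PC=4 idx=1 pred=T actual=T -> ctr[1]=3
Ev 3: PC=4 idx=1 pred=T actual=T -> ctr[1]=3
Ev 4: PC=5 idx=2 pred=T actual=N -> ctr[2]=2
Ev 5: PC=2 idx=2 pred=T actual=N -> ctr[2]=1
Ev 6: PC=5 idx=2 pred=N actual=T -> ctr[2]=2
Ev 7: PC=2 idx=2 pred=T actual=T -> ctr[2]=3
Ev 8: PC=5 idx=2 pred=T actual=N -> ctr[2]=2
Ev 9: PC=4 idx=1 pred=T actual=N -> ctr[1]=2
Ev 10: PC=4 idx=1 pred=T actual=T -> ctr[1]=3
Ev 11: PC=5 idx=2 pred=T actual=N -> ctr[2]=1
Ev 12: PC=5 idx=2 pred=N actual=N -> ctr[2]=0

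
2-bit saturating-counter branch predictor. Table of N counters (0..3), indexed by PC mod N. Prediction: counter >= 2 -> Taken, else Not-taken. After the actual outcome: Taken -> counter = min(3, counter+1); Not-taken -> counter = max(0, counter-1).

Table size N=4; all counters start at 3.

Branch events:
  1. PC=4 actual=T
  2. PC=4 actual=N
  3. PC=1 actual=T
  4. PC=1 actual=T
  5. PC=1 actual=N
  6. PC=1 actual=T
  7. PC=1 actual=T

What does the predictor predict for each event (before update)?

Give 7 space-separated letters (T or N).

Ev 1: PC=4 idx=0 pred=T actual=T -> ctr[0]=3
Ev 2: PC=4 idx=0 pred=T actual=N -> ctr[0]=2
Ev 3: PC=1 idx=1 pred=T actual=T -> ctr[1]=3
Ev 4: PC=1 idx=1 pred=T actual=T -> ctr[1]=3
Ev 5: PC=1 idx=1 pred=T actual=N -> ctr[1]=2
Ev 6: PC=1 idx=1 pred=T actual=T -> ctr[1]=3
Ev 7: PC=1 idx=1 pred=T actual=T -> ctr[1]=3

Answer: T T T T T T T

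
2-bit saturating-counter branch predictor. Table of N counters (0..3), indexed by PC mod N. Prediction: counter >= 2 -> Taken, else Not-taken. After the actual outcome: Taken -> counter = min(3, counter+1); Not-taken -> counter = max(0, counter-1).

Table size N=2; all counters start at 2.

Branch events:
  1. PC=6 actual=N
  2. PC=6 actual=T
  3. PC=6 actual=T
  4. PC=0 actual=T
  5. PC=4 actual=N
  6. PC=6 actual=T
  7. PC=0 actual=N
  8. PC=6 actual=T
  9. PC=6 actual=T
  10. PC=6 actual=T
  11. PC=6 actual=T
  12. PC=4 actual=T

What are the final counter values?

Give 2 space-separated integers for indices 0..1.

Answer: 3 2

Derivation:
Ev 1: PC=6 idx=0 pred=T actual=N -> ctr[0]=1
Ev 2: PC=6 idx=0 pred=N actual=T -> ctr[0]=2
Ev 3: PC=6 idx=0 pred=T actual=T -> ctr[0]=3
Ev 4: PC=0 idx=0 pred=T actual=T -> ctr[0]=3
Ev 5: PC=4 idx=0 pred=T actual=N -> ctr[0]=2
Ev 6: PC=6 idx=0 pred=T actual=T -> ctr[0]=3
Ev 7: PC=0 idx=0 pred=T actual=N -> ctr[0]=2
Ev 8: PC=6 idx=0 pred=T actual=T -> ctr[0]=3
Ev 9: PC=6 idx=0 pred=T actual=T -> ctr[0]=3
Ev 10: PC=6 idx=0 pred=T actual=T -> ctr[0]=3
Ev 11: PC=6 idx=0 pred=T actual=T -> ctr[0]=3
Ev 12: PC=4 idx=0 pred=T actual=T -> ctr[0]=3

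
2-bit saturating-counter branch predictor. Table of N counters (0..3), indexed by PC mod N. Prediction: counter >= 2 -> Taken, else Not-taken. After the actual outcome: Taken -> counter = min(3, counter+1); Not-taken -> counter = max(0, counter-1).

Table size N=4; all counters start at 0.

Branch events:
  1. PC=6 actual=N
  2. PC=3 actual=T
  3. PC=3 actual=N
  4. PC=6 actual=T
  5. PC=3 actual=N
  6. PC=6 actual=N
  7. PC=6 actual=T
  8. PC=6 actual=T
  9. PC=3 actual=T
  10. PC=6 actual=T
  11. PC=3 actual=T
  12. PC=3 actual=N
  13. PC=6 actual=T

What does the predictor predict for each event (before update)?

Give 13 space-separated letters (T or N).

Ev 1: PC=6 idx=2 pred=N actual=N -> ctr[2]=0
Ev 2: PC=3 idx=3 pred=N actual=T -> ctr[3]=1
Ev 3: PC=3 idx=3 pred=N actual=N -> ctr[3]=0
Ev 4: PC=6 idx=2 pred=N actual=T -> ctr[2]=1
Ev 5: PC=3 idx=3 pred=N actual=N -> ctr[3]=0
Ev 6: PC=6 idx=2 pred=N actual=N -> ctr[2]=0
Ev 7: PC=6 idx=2 pred=N actual=T -> ctr[2]=1
Ev 8: PC=6 idx=2 pred=N actual=T -> ctr[2]=2
Ev 9: PC=3 idx=3 pred=N actual=T -> ctr[3]=1
Ev 10: PC=6 idx=2 pred=T actual=T -> ctr[2]=3
Ev 11: PC=3 idx=3 pred=N actual=T -> ctr[3]=2
Ev 12: PC=3 idx=3 pred=T actual=N -> ctr[3]=1
Ev 13: PC=6 idx=2 pred=T actual=T -> ctr[2]=3

Answer: N N N N N N N N N T N T T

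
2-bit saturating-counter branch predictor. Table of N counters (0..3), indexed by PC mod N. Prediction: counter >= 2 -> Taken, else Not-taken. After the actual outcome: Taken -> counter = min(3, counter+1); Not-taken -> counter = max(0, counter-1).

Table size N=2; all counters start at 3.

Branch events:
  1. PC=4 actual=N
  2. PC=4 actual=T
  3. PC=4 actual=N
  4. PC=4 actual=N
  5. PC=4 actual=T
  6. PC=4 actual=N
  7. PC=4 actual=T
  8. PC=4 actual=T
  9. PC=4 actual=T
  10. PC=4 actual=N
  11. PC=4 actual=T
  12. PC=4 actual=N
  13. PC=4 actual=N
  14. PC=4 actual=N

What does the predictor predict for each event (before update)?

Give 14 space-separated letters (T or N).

Answer: T T T T N T N T T T T T T N

Derivation:
Ev 1: PC=4 idx=0 pred=T actual=N -> ctr[0]=2
Ev 2: PC=4 idx=0 pred=T actual=T -> ctr[0]=3
Ev 3: PC=4 idx=0 pred=T actual=N -> ctr[0]=2
Ev 4: PC=4 idx=0 pred=T actual=N -> ctr[0]=1
Ev 5: PC=4 idx=0 pred=N actual=T -> ctr[0]=2
Ev 6: PC=4 idx=0 pred=T actual=N -> ctr[0]=1
Ev 7: PC=4 idx=0 pred=N actual=T -> ctr[0]=2
Ev 8: PC=4 idx=0 pred=T actual=T -> ctr[0]=3
Ev 9: PC=4 idx=0 pred=T actual=T -> ctr[0]=3
Ev 10: PC=4 idx=0 pred=T actual=N -> ctr[0]=2
Ev 11: PC=4 idx=0 pred=T actual=T -> ctr[0]=3
Ev 12: PC=4 idx=0 pred=T actual=N -> ctr[0]=2
Ev 13: PC=4 idx=0 pred=T actual=N -> ctr[0]=1
Ev 14: PC=4 idx=0 pred=N actual=N -> ctr[0]=0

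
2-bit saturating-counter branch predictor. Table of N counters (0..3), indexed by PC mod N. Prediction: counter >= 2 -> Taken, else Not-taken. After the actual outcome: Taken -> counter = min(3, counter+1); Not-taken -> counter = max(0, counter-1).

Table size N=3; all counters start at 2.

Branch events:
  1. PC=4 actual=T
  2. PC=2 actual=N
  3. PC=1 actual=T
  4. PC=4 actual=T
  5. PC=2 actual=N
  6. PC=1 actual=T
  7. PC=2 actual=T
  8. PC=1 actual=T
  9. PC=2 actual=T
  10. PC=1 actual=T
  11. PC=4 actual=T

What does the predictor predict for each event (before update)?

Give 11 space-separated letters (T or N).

Answer: T T T T N T N T N T T

Derivation:
Ev 1: PC=4 idx=1 pred=T actual=T -> ctr[1]=3
Ev 2: PC=2 idx=2 pred=T actual=N -> ctr[2]=1
Ev 3: PC=1 idx=1 pred=T actual=T -> ctr[1]=3
Ev 4: PC=4 idx=1 pred=T actual=T -> ctr[1]=3
Ev 5: PC=2 idx=2 pred=N actual=N -> ctr[2]=0
Ev 6: PC=1 idx=1 pred=T actual=T -> ctr[1]=3
Ev 7: PC=2 idx=2 pred=N actual=T -> ctr[2]=1
Ev 8: PC=1 idx=1 pred=T actual=T -> ctr[1]=3
Ev 9: PC=2 idx=2 pred=N actual=T -> ctr[2]=2
Ev 10: PC=1 idx=1 pred=T actual=T -> ctr[1]=3
Ev 11: PC=4 idx=1 pred=T actual=T -> ctr[1]=3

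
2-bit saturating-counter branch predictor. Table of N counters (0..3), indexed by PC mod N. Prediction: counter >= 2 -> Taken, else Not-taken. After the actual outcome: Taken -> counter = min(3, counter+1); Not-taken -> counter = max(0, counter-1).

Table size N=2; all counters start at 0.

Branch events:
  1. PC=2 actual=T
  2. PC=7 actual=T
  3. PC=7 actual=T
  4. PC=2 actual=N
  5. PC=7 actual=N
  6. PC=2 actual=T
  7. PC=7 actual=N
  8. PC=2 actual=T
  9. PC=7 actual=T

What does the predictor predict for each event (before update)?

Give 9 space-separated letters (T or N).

Ev 1: PC=2 idx=0 pred=N actual=T -> ctr[0]=1
Ev 2: PC=7 idx=1 pred=N actual=T -> ctr[1]=1
Ev 3: PC=7 idx=1 pred=N actual=T -> ctr[1]=2
Ev 4: PC=2 idx=0 pred=N actual=N -> ctr[0]=0
Ev 5: PC=7 idx=1 pred=T actual=N -> ctr[1]=1
Ev 6: PC=2 idx=0 pred=N actual=T -> ctr[0]=1
Ev 7: PC=7 idx=1 pred=N actual=N -> ctr[1]=0
Ev 8: PC=2 idx=0 pred=N actual=T -> ctr[0]=2
Ev 9: PC=7 idx=1 pred=N actual=T -> ctr[1]=1

Answer: N N N N T N N N N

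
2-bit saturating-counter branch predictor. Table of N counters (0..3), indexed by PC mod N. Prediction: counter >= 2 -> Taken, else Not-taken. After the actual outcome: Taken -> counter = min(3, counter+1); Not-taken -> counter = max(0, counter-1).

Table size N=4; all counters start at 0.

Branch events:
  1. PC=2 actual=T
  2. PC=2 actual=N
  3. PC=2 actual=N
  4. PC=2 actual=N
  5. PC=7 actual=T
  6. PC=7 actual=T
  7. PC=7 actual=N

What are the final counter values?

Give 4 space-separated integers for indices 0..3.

Ev 1: PC=2 idx=2 pred=N actual=T -> ctr[2]=1
Ev 2: PC=2 idx=2 pred=N actual=N -> ctr[2]=0
Ev 3: PC=2 idx=2 pred=N actual=N -> ctr[2]=0
Ev 4: PC=2 idx=2 pred=N actual=N -> ctr[2]=0
Ev 5: PC=7 idx=3 pred=N actual=T -> ctr[3]=1
Ev 6: PC=7 idx=3 pred=N actual=T -> ctr[3]=2
Ev 7: PC=7 idx=3 pred=T actual=N -> ctr[3]=1

Answer: 0 0 0 1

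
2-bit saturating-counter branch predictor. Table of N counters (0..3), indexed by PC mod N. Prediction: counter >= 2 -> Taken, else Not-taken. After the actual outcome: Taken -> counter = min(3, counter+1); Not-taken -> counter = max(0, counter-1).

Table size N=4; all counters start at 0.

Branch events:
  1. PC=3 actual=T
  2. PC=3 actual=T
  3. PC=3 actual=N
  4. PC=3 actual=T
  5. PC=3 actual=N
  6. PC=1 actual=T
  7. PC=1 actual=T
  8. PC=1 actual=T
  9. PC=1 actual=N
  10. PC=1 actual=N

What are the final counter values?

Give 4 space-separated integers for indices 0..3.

Ev 1: PC=3 idx=3 pred=N actual=T -> ctr[3]=1
Ev 2: PC=3 idx=3 pred=N actual=T -> ctr[3]=2
Ev 3: PC=3 idx=3 pred=T actual=N -> ctr[3]=1
Ev 4: PC=3 idx=3 pred=N actual=T -> ctr[3]=2
Ev 5: PC=3 idx=3 pred=T actual=N -> ctr[3]=1
Ev 6: PC=1 idx=1 pred=N actual=T -> ctr[1]=1
Ev 7: PC=1 idx=1 pred=N actual=T -> ctr[1]=2
Ev 8: PC=1 idx=1 pred=T actual=T -> ctr[1]=3
Ev 9: PC=1 idx=1 pred=T actual=N -> ctr[1]=2
Ev 10: PC=1 idx=1 pred=T actual=N -> ctr[1]=1

Answer: 0 1 0 1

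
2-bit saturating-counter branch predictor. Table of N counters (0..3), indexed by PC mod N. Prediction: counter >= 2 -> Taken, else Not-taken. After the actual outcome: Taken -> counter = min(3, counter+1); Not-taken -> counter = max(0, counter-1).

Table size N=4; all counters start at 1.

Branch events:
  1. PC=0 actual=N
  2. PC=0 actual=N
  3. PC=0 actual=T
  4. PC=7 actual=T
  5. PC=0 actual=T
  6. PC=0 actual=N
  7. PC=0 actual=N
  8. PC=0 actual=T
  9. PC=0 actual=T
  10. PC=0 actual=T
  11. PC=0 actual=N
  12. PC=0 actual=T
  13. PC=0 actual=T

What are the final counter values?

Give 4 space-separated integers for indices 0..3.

Ev 1: PC=0 idx=0 pred=N actual=N -> ctr[0]=0
Ev 2: PC=0 idx=0 pred=N actual=N -> ctr[0]=0
Ev 3: PC=0 idx=0 pred=N actual=T -> ctr[0]=1
Ev 4: PC=7 idx=3 pred=N actual=T -> ctr[3]=2
Ev 5: PC=0 idx=0 pred=N actual=T -> ctr[0]=2
Ev 6: PC=0 idx=0 pred=T actual=N -> ctr[0]=1
Ev 7: PC=0 idx=0 pred=N actual=N -> ctr[0]=0
Ev 8: PC=0 idx=0 pred=N actual=T -> ctr[0]=1
Ev 9: PC=0 idx=0 pred=N actual=T -> ctr[0]=2
Ev 10: PC=0 idx=0 pred=T actual=T -> ctr[0]=3
Ev 11: PC=0 idx=0 pred=T actual=N -> ctr[0]=2
Ev 12: PC=0 idx=0 pred=T actual=T -> ctr[0]=3
Ev 13: PC=0 idx=0 pred=T actual=T -> ctr[0]=3

Answer: 3 1 1 2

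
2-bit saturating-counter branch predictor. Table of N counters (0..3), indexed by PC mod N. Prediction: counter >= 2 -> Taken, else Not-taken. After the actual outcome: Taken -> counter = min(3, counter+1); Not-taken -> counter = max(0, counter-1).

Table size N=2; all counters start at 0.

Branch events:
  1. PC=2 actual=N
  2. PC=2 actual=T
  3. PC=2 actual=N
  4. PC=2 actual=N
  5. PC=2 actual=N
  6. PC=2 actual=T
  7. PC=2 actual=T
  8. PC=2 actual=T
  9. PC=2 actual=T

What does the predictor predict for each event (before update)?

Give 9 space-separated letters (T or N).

Ev 1: PC=2 idx=0 pred=N actual=N -> ctr[0]=0
Ev 2: PC=2 idx=0 pred=N actual=T -> ctr[0]=1
Ev 3: PC=2 idx=0 pred=N actual=N -> ctr[0]=0
Ev 4: PC=2 idx=0 pred=N actual=N -> ctr[0]=0
Ev 5: PC=2 idx=0 pred=N actual=N -> ctr[0]=0
Ev 6: PC=2 idx=0 pred=N actual=T -> ctr[0]=1
Ev 7: PC=2 idx=0 pred=N actual=T -> ctr[0]=2
Ev 8: PC=2 idx=0 pred=T actual=T -> ctr[0]=3
Ev 9: PC=2 idx=0 pred=T actual=T -> ctr[0]=3

Answer: N N N N N N N T T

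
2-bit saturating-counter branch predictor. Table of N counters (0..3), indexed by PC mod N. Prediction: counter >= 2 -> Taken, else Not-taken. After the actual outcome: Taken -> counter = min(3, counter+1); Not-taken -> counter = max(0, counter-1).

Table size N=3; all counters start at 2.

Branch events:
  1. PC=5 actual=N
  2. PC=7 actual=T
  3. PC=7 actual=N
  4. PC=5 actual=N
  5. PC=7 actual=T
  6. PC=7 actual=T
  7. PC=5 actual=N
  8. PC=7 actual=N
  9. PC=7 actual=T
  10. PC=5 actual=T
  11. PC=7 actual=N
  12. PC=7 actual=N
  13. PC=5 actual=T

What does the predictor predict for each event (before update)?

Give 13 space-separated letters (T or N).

Ev 1: PC=5 idx=2 pred=T actual=N -> ctr[2]=1
Ev 2: PC=7 idx=1 pred=T actual=T -> ctr[1]=3
Ev 3: PC=7 idx=1 pred=T actual=N -> ctr[1]=2
Ev 4: PC=5 idx=2 pred=N actual=N -> ctr[2]=0
Ev 5: PC=7 idx=1 pred=T actual=T -> ctr[1]=3
Ev 6: PC=7 idx=1 pred=T actual=T -> ctr[1]=3
Ev 7: PC=5 idx=2 pred=N actual=N -> ctr[2]=0
Ev 8: PC=7 idx=1 pred=T actual=N -> ctr[1]=2
Ev 9: PC=7 idx=1 pred=T actual=T -> ctr[1]=3
Ev 10: PC=5 idx=2 pred=N actual=T -> ctr[2]=1
Ev 11: PC=7 idx=1 pred=T actual=N -> ctr[1]=2
Ev 12: PC=7 idx=1 pred=T actual=N -> ctr[1]=1
Ev 13: PC=5 idx=2 pred=N actual=T -> ctr[2]=2

Answer: T T T N T T N T T N T T N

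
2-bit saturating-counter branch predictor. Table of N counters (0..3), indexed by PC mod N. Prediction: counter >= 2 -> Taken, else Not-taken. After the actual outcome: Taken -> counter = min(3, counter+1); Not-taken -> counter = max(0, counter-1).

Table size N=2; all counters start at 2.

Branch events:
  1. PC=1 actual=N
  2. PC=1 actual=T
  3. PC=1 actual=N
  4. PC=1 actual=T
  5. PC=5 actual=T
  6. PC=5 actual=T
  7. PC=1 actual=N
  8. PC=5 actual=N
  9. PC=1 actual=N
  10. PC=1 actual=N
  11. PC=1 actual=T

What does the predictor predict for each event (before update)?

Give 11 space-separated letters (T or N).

Answer: T N T N T T T T N N N

Derivation:
Ev 1: PC=1 idx=1 pred=T actual=N -> ctr[1]=1
Ev 2: PC=1 idx=1 pred=N actual=T -> ctr[1]=2
Ev 3: PC=1 idx=1 pred=T actual=N -> ctr[1]=1
Ev 4: PC=1 idx=1 pred=N actual=T -> ctr[1]=2
Ev 5: PC=5 idx=1 pred=T actual=T -> ctr[1]=3
Ev 6: PC=5 idx=1 pred=T actual=T -> ctr[1]=3
Ev 7: PC=1 idx=1 pred=T actual=N -> ctr[1]=2
Ev 8: PC=5 idx=1 pred=T actual=N -> ctr[1]=1
Ev 9: PC=1 idx=1 pred=N actual=N -> ctr[1]=0
Ev 10: PC=1 idx=1 pred=N actual=N -> ctr[1]=0
Ev 11: PC=1 idx=1 pred=N actual=T -> ctr[1]=1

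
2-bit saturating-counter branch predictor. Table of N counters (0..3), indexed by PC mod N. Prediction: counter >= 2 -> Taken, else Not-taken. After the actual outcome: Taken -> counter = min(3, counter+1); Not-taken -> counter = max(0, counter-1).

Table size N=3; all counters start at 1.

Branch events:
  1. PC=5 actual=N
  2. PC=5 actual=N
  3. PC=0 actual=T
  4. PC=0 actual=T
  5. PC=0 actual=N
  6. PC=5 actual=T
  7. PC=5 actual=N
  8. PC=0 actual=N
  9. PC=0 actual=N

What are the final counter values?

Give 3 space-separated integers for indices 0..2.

Ev 1: PC=5 idx=2 pred=N actual=N -> ctr[2]=0
Ev 2: PC=5 idx=2 pred=N actual=N -> ctr[2]=0
Ev 3: PC=0 idx=0 pred=N actual=T -> ctr[0]=2
Ev 4: PC=0 idx=0 pred=T actual=T -> ctr[0]=3
Ev 5: PC=0 idx=0 pred=T actual=N -> ctr[0]=2
Ev 6: PC=5 idx=2 pred=N actual=T -> ctr[2]=1
Ev 7: PC=5 idx=2 pred=N actual=N -> ctr[2]=0
Ev 8: PC=0 idx=0 pred=T actual=N -> ctr[0]=1
Ev 9: PC=0 idx=0 pred=N actual=N -> ctr[0]=0

Answer: 0 1 0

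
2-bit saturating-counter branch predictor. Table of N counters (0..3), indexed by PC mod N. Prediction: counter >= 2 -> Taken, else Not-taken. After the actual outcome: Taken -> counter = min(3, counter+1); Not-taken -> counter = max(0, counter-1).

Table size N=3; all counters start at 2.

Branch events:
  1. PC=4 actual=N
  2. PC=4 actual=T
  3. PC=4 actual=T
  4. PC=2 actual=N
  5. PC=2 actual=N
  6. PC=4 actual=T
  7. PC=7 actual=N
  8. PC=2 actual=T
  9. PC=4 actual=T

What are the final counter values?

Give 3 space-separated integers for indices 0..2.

Ev 1: PC=4 idx=1 pred=T actual=N -> ctr[1]=1
Ev 2: PC=4 idx=1 pred=N actual=T -> ctr[1]=2
Ev 3: PC=4 idx=1 pred=T actual=T -> ctr[1]=3
Ev 4: PC=2 idx=2 pred=T actual=N -> ctr[2]=1
Ev 5: PC=2 idx=2 pred=N actual=N -> ctr[2]=0
Ev 6: PC=4 idx=1 pred=T actual=T -> ctr[1]=3
Ev 7: PC=7 idx=1 pred=T actual=N -> ctr[1]=2
Ev 8: PC=2 idx=2 pred=N actual=T -> ctr[2]=1
Ev 9: PC=4 idx=1 pred=T actual=T -> ctr[1]=3

Answer: 2 3 1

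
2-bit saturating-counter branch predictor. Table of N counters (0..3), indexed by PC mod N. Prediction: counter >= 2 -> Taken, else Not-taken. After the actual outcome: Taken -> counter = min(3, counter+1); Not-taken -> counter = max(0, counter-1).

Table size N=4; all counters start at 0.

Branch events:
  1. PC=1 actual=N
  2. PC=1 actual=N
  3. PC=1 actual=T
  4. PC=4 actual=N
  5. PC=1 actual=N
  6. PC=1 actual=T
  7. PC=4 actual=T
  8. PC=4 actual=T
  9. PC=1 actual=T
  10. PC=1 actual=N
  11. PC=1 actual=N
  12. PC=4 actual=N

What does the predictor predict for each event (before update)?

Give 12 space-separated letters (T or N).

Answer: N N N N N N N N N T N T

Derivation:
Ev 1: PC=1 idx=1 pred=N actual=N -> ctr[1]=0
Ev 2: PC=1 idx=1 pred=N actual=N -> ctr[1]=0
Ev 3: PC=1 idx=1 pred=N actual=T -> ctr[1]=1
Ev 4: PC=4 idx=0 pred=N actual=N -> ctr[0]=0
Ev 5: PC=1 idx=1 pred=N actual=N -> ctr[1]=0
Ev 6: PC=1 idx=1 pred=N actual=T -> ctr[1]=1
Ev 7: PC=4 idx=0 pred=N actual=T -> ctr[0]=1
Ev 8: PC=4 idx=0 pred=N actual=T -> ctr[0]=2
Ev 9: PC=1 idx=1 pred=N actual=T -> ctr[1]=2
Ev 10: PC=1 idx=1 pred=T actual=N -> ctr[1]=1
Ev 11: PC=1 idx=1 pred=N actual=N -> ctr[1]=0
Ev 12: PC=4 idx=0 pred=T actual=N -> ctr[0]=1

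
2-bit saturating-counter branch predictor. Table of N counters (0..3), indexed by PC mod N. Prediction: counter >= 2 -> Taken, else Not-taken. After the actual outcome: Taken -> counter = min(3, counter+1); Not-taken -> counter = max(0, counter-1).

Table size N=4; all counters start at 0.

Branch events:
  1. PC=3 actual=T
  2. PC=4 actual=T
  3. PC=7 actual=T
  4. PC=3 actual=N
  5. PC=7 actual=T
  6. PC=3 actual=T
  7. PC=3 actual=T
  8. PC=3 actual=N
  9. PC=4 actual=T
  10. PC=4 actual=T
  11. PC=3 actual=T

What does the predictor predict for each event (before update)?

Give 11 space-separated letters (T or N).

Ev 1: PC=3 idx=3 pred=N actual=T -> ctr[3]=1
Ev 2: PC=4 idx=0 pred=N actual=T -> ctr[0]=1
Ev 3: PC=7 idx=3 pred=N actual=T -> ctr[3]=2
Ev 4: PC=3 idx=3 pred=T actual=N -> ctr[3]=1
Ev 5: PC=7 idx=3 pred=N actual=T -> ctr[3]=2
Ev 6: PC=3 idx=3 pred=T actual=T -> ctr[3]=3
Ev 7: PC=3 idx=3 pred=T actual=T -> ctr[3]=3
Ev 8: PC=3 idx=3 pred=T actual=N -> ctr[3]=2
Ev 9: PC=4 idx=0 pred=N actual=T -> ctr[0]=2
Ev 10: PC=4 idx=0 pred=T actual=T -> ctr[0]=3
Ev 11: PC=3 idx=3 pred=T actual=T -> ctr[3]=3

Answer: N N N T N T T T N T T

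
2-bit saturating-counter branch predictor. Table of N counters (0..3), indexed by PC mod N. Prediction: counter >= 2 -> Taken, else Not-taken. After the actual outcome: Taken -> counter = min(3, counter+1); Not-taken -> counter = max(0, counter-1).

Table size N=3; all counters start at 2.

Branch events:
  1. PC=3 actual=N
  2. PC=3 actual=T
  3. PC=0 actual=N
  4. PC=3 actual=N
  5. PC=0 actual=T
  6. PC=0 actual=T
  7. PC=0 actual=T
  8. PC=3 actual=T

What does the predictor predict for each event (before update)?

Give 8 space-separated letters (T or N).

Answer: T N T N N N T T

Derivation:
Ev 1: PC=3 idx=0 pred=T actual=N -> ctr[0]=1
Ev 2: PC=3 idx=0 pred=N actual=T -> ctr[0]=2
Ev 3: PC=0 idx=0 pred=T actual=N -> ctr[0]=1
Ev 4: PC=3 idx=0 pred=N actual=N -> ctr[0]=0
Ev 5: PC=0 idx=0 pred=N actual=T -> ctr[0]=1
Ev 6: PC=0 idx=0 pred=N actual=T -> ctr[0]=2
Ev 7: PC=0 idx=0 pred=T actual=T -> ctr[0]=3
Ev 8: PC=3 idx=0 pred=T actual=T -> ctr[0]=3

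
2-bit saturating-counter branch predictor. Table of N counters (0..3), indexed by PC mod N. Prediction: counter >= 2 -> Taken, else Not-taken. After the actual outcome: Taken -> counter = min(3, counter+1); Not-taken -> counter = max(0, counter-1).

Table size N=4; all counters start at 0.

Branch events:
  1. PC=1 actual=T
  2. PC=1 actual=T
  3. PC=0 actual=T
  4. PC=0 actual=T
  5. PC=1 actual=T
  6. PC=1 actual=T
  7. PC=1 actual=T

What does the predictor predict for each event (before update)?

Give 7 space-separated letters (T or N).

Answer: N N N N T T T

Derivation:
Ev 1: PC=1 idx=1 pred=N actual=T -> ctr[1]=1
Ev 2: PC=1 idx=1 pred=N actual=T -> ctr[1]=2
Ev 3: PC=0 idx=0 pred=N actual=T -> ctr[0]=1
Ev 4: PC=0 idx=0 pred=N actual=T -> ctr[0]=2
Ev 5: PC=1 idx=1 pred=T actual=T -> ctr[1]=3
Ev 6: PC=1 idx=1 pred=T actual=T -> ctr[1]=3
Ev 7: PC=1 idx=1 pred=T actual=T -> ctr[1]=3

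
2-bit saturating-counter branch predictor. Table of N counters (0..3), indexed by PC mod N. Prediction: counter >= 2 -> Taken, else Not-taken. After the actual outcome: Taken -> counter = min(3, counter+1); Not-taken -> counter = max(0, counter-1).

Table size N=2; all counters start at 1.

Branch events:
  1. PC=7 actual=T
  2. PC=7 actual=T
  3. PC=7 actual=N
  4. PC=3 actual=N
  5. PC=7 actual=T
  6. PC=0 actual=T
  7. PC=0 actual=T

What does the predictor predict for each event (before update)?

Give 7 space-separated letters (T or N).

Answer: N T T T N N T

Derivation:
Ev 1: PC=7 idx=1 pred=N actual=T -> ctr[1]=2
Ev 2: PC=7 idx=1 pred=T actual=T -> ctr[1]=3
Ev 3: PC=7 idx=1 pred=T actual=N -> ctr[1]=2
Ev 4: PC=3 idx=1 pred=T actual=N -> ctr[1]=1
Ev 5: PC=7 idx=1 pred=N actual=T -> ctr[1]=2
Ev 6: PC=0 idx=0 pred=N actual=T -> ctr[0]=2
Ev 7: PC=0 idx=0 pred=T actual=T -> ctr[0]=3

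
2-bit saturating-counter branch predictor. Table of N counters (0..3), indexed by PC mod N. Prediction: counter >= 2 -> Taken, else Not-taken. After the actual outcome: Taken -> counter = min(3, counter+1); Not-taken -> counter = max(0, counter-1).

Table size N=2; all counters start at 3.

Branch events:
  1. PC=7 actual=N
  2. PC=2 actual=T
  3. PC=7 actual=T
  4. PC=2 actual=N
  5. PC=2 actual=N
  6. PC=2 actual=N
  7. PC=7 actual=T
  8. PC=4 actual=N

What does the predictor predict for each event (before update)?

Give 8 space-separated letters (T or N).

Answer: T T T T T N T N

Derivation:
Ev 1: PC=7 idx=1 pred=T actual=N -> ctr[1]=2
Ev 2: PC=2 idx=0 pred=T actual=T -> ctr[0]=3
Ev 3: PC=7 idx=1 pred=T actual=T -> ctr[1]=3
Ev 4: PC=2 idx=0 pred=T actual=N -> ctr[0]=2
Ev 5: PC=2 idx=0 pred=T actual=N -> ctr[0]=1
Ev 6: PC=2 idx=0 pred=N actual=N -> ctr[0]=0
Ev 7: PC=7 idx=1 pred=T actual=T -> ctr[1]=3
Ev 8: PC=4 idx=0 pred=N actual=N -> ctr[0]=0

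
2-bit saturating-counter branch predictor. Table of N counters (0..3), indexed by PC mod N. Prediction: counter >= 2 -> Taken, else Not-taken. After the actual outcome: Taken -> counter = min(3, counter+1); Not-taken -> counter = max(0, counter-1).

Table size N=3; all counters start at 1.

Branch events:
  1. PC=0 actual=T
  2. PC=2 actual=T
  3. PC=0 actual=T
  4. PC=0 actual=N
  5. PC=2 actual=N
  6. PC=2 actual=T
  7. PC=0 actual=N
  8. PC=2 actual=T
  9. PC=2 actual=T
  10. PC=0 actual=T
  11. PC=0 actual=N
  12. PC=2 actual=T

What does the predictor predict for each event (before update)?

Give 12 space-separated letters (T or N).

Answer: N N T T T N T T T N T T

Derivation:
Ev 1: PC=0 idx=0 pred=N actual=T -> ctr[0]=2
Ev 2: PC=2 idx=2 pred=N actual=T -> ctr[2]=2
Ev 3: PC=0 idx=0 pred=T actual=T -> ctr[0]=3
Ev 4: PC=0 idx=0 pred=T actual=N -> ctr[0]=2
Ev 5: PC=2 idx=2 pred=T actual=N -> ctr[2]=1
Ev 6: PC=2 idx=2 pred=N actual=T -> ctr[2]=2
Ev 7: PC=0 idx=0 pred=T actual=N -> ctr[0]=1
Ev 8: PC=2 idx=2 pred=T actual=T -> ctr[2]=3
Ev 9: PC=2 idx=2 pred=T actual=T -> ctr[2]=3
Ev 10: PC=0 idx=0 pred=N actual=T -> ctr[0]=2
Ev 11: PC=0 idx=0 pred=T actual=N -> ctr[0]=1
Ev 12: PC=2 idx=2 pred=T actual=T -> ctr[2]=3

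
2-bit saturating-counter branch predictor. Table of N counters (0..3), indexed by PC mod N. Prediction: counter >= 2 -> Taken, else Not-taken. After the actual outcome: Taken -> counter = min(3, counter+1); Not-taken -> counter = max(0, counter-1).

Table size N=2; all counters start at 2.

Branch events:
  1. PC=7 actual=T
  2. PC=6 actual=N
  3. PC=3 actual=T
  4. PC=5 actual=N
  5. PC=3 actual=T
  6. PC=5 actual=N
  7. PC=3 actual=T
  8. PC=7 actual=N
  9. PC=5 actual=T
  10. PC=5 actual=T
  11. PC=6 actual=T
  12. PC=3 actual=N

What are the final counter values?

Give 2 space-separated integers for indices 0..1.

Ev 1: PC=7 idx=1 pred=T actual=T -> ctr[1]=3
Ev 2: PC=6 idx=0 pred=T actual=N -> ctr[0]=1
Ev 3: PC=3 idx=1 pred=T actual=T -> ctr[1]=3
Ev 4: PC=5 idx=1 pred=T actual=N -> ctr[1]=2
Ev 5: PC=3 idx=1 pred=T actual=T -> ctr[1]=3
Ev 6: PC=5 idx=1 pred=T actual=N -> ctr[1]=2
Ev 7: PC=3 idx=1 pred=T actual=T -> ctr[1]=3
Ev 8: PC=7 idx=1 pred=T actual=N -> ctr[1]=2
Ev 9: PC=5 idx=1 pred=T actual=T -> ctr[1]=3
Ev 10: PC=5 idx=1 pred=T actual=T -> ctr[1]=3
Ev 11: PC=6 idx=0 pred=N actual=T -> ctr[0]=2
Ev 12: PC=3 idx=1 pred=T actual=N -> ctr[1]=2

Answer: 2 2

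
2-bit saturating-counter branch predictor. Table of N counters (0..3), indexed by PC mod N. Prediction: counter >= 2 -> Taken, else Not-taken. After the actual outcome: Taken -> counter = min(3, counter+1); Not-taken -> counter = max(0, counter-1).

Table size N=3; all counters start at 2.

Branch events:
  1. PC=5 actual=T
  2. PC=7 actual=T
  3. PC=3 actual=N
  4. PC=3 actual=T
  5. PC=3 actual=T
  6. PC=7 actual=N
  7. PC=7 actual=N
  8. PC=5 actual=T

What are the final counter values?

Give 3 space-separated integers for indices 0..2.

Ev 1: PC=5 idx=2 pred=T actual=T -> ctr[2]=3
Ev 2: PC=7 idx=1 pred=T actual=T -> ctr[1]=3
Ev 3: PC=3 idx=0 pred=T actual=N -> ctr[0]=1
Ev 4: PC=3 idx=0 pred=N actual=T -> ctr[0]=2
Ev 5: PC=3 idx=0 pred=T actual=T -> ctr[0]=3
Ev 6: PC=7 idx=1 pred=T actual=N -> ctr[1]=2
Ev 7: PC=7 idx=1 pred=T actual=N -> ctr[1]=1
Ev 8: PC=5 idx=2 pred=T actual=T -> ctr[2]=3

Answer: 3 1 3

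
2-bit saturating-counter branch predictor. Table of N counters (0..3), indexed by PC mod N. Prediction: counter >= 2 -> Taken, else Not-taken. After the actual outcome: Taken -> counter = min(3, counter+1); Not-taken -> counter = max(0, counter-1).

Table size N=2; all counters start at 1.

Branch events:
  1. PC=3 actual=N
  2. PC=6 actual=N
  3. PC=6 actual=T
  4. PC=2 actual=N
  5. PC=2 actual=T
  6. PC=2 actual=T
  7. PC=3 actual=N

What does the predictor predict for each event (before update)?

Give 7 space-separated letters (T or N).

Answer: N N N N N N N

Derivation:
Ev 1: PC=3 idx=1 pred=N actual=N -> ctr[1]=0
Ev 2: PC=6 idx=0 pred=N actual=N -> ctr[0]=0
Ev 3: PC=6 idx=0 pred=N actual=T -> ctr[0]=1
Ev 4: PC=2 idx=0 pred=N actual=N -> ctr[0]=0
Ev 5: PC=2 idx=0 pred=N actual=T -> ctr[0]=1
Ev 6: PC=2 idx=0 pred=N actual=T -> ctr[0]=2
Ev 7: PC=3 idx=1 pred=N actual=N -> ctr[1]=0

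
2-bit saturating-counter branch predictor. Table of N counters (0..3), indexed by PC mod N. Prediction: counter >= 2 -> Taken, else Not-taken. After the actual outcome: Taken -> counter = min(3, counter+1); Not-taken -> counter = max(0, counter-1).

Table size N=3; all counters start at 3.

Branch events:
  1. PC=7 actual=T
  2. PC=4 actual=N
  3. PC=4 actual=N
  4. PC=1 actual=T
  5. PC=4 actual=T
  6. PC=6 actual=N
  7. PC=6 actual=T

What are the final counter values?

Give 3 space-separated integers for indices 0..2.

Ev 1: PC=7 idx=1 pred=T actual=T -> ctr[1]=3
Ev 2: PC=4 idx=1 pred=T actual=N -> ctr[1]=2
Ev 3: PC=4 idx=1 pred=T actual=N -> ctr[1]=1
Ev 4: PC=1 idx=1 pred=N actual=T -> ctr[1]=2
Ev 5: PC=4 idx=1 pred=T actual=T -> ctr[1]=3
Ev 6: PC=6 idx=0 pred=T actual=N -> ctr[0]=2
Ev 7: PC=6 idx=0 pred=T actual=T -> ctr[0]=3

Answer: 3 3 3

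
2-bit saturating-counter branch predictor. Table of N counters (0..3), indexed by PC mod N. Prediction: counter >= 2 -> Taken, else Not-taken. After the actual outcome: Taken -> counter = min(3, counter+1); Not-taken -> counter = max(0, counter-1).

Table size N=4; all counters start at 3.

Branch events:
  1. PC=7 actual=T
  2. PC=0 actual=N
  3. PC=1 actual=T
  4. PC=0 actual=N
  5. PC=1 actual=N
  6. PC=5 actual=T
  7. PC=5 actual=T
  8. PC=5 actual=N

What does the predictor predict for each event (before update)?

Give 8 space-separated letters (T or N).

Answer: T T T T T T T T

Derivation:
Ev 1: PC=7 idx=3 pred=T actual=T -> ctr[3]=3
Ev 2: PC=0 idx=0 pred=T actual=N -> ctr[0]=2
Ev 3: PC=1 idx=1 pred=T actual=T -> ctr[1]=3
Ev 4: PC=0 idx=0 pred=T actual=N -> ctr[0]=1
Ev 5: PC=1 idx=1 pred=T actual=N -> ctr[1]=2
Ev 6: PC=5 idx=1 pred=T actual=T -> ctr[1]=3
Ev 7: PC=5 idx=1 pred=T actual=T -> ctr[1]=3
Ev 8: PC=5 idx=1 pred=T actual=N -> ctr[1]=2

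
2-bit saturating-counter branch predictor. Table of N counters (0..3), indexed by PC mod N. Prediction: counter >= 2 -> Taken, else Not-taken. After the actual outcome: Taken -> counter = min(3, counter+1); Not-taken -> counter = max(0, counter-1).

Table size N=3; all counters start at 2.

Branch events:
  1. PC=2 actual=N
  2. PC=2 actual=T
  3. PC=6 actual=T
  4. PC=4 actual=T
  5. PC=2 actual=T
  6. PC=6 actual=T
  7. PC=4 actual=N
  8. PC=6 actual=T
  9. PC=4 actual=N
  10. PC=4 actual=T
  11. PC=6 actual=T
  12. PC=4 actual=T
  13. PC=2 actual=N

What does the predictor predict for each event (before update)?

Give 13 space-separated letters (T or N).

Answer: T N T T T T T T T N T T T

Derivation:
Ev 1: PC=2 idx=2 pred=T actual=N -> ctr[2]=1
Ev 2: PC=2 idx=2 pred=N actual=T -> ctr[2]=2
Ev 3: PC=6 idx=0 pred=T actual=T -> ctr[0]=3
Ev 4: PC=4 idx=1 pred=T actual=T -> ctr[1]=3
Ev 5: PC=2 idx=2 pred=T actual=T -> ctr[2]=3
Ev 6: PC=6 idx=0 pred=T actual=T -> ctr[0]=3
Ev 7: PC=4 idx=1 pred=T actual=N -> ctr[1]=2
Ev 8: PC=6 idx=0 pred=T actual=T -> ctr[0]=3
Ev 9: PC=4 idx=1 pred=T actual=N -> ctr[1]=1
Ev 10: PC=4 idx=1 pred=N actual=T -> ctr[1]=2
Ev 11: PC=6 idx=0 pred=T actual=T -> ctr[0]=3
Ev 12: PC=4 idx=1 pred=T actual=T -> ctr[1]=3
Ev 13: PC=2 idx=2 pred=T actual=N -> ctr[2]=2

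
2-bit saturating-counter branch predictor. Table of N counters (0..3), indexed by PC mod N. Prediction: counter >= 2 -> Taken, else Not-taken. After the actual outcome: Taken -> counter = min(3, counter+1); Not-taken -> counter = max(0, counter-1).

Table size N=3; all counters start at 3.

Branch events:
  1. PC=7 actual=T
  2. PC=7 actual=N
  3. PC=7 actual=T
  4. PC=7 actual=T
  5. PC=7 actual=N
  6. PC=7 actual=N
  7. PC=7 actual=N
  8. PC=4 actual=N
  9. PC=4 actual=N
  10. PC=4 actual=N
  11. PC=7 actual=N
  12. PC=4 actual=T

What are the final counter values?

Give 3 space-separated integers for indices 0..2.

Answer: 3 1 3

Derivation:
Ev 1: PC=7 idx=1 pred=T actual=T -> ctr[1]=3
Ev 2: PC=7 idx=1 pred=T actual=N -> ctr[1]=2
Ev 3: PC=7 idx=1 pred=T actual=T -> ctr[1]=3
Ev 4: PC=7 idx=1 pred=T actual=T -> ctr[1]=3
Ev 5: PC=7 idx=1 pred=T actual=N -> ctr[1]=2
Ev 6: PC=7 idx=1 pred=T actual=N -> ctr[1]=1
Ev 7: PC=7 idx=1 pred=N actual=N -> ctr[1]=0
Ev 8: PC=4 idx=1 pred=N actual=N -> ctr[1]=0
Ev 9: PC=4 idx=1 pred=N actual=N -> ctr[1]=0
Ev 10: PC=4 idx=1 pred=N actual=N -> ctr[1]=0
Ev 11: PC=7 idx=1 pred=N actual=N -> ctr[1]=0
Ev 12: PC=4 idx=1 pred=N actual=T -> ctr[1]=1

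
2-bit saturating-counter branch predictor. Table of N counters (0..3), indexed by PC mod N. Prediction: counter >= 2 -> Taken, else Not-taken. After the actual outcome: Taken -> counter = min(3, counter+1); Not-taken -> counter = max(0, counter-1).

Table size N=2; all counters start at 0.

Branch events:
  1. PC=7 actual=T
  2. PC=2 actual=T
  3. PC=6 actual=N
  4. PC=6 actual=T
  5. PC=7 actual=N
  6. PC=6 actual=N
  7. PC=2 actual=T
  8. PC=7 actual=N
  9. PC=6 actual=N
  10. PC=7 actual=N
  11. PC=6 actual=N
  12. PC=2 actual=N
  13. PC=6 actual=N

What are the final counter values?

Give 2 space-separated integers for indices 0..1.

Ev 1: PC=7 idx=1 pred=N actual=T -> ctr[1]=1
Ev 2: PC=2 idx=0 pred=N actual=T -> ctr[0]=1
Ev 3: PC=6 idx=0 pred=N actual=N -> ctr[0]=0
Ev 4: PC=6 idx=0 pred=N actual=T -> ctr[0]=1
Ev 5: PC=7 idx=1 pred=N actual=N -> ctr[1]=0
Ev 6: PC=6 idx=0 pred=N actual=N -> ctr[0]=0
Ev 7: PC=2 idx=0 pred=N actual=T -> ctr[0]=1
Ev 8: PC=7 idx=1 pred=N actual=N -> ctr[1]=0
Ev 9: PC=6 idx=0 pred=N actual=N -> ctr[0]=0
Ev 10: PC=7 idx=1 pred=N actual=N -> ctr[1]=0
Ev 11: PC=6 idx=0 pred=N actual=N -> ctr[0]=0
Ev 12: PC=2 idx=0 pred=N actual=N -> ctr[0]=0
Ev 13: PC=6 idx=0 pred=N actual=N -> ctr[0]=0

Answer: 0 0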